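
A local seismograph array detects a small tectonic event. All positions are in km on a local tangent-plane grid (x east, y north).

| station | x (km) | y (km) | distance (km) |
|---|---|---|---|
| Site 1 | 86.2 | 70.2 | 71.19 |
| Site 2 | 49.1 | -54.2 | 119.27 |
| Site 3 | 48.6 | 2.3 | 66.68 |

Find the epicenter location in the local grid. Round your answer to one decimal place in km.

15.7 km east, 60.3 km north

Circle about each station: (x − 86.2)² + (y − 70.2)² = 71.19²; (x − 49.1)² + (y + 54.2)² = 119.27²; (x − 48.6)² + (y − 2.3)² = 66.68².
Subtracting the Site 1 equation from the Site 2 and Site 3 equations removes the quadratic terms:
-74.2 x − 248.8 y = -16167.35
-75.2 x − 135.8 y = -9369.44
Solving the 2×2 system: x ≈ 15.7, y ≈ 60.3 km.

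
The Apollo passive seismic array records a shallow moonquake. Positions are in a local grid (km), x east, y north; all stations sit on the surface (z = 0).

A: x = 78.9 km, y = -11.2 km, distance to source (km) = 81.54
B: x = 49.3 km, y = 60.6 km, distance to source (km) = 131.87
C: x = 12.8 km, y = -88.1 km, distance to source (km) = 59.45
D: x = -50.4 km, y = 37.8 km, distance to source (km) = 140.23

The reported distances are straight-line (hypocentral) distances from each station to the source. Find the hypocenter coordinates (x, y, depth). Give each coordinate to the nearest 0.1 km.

Each station gives a sphere (x−x_i)² + (y−y_i)² + z² = d_i² (stations at z=0).
Subtracting the A sphere from B and C: z² cancels, leaving linear equations in x and y:
-59.2 x + 143.6 y = -10988.73
-132.2 x − 153.8 y = 4689.27
Solving: x ≈ 36.195, y ≈ -61.601 km (keep extra digits for the depth step; rounded: 36.2, -61.6).
Then from the A sphere: z² = 81.54² − (x − 78.9)² − (y + 11.2)² with x = 36.195, y = -61.601, so z ≈ 47.800 ≈ 47.8 km.

x ≈ 36.2 km, y ≈ -61.6 km, depth ≈ 47.8 km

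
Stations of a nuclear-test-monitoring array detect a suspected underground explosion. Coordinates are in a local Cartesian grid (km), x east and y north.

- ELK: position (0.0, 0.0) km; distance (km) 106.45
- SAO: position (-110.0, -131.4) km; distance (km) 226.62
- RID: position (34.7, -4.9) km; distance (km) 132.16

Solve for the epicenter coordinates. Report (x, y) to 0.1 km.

x ≈ -58.1 km, y ≈ 89.2 km

Circle about each station: x² + y² = 106.45²; (x + 110.0)² + (y + 131.4)² = 226.62²; (x − 34.7)² + (y + 4.9)² = 132.16².
Subtracting the ELK equation from the SAO and RID equations removes the quadratic terms:
-220.0 x − 262.8 y = -10659.06
69.4 x − 9.8 y = -4906.56
Solving the 2×2 system: x ≈ -58.1, y ≈ 89.2 km.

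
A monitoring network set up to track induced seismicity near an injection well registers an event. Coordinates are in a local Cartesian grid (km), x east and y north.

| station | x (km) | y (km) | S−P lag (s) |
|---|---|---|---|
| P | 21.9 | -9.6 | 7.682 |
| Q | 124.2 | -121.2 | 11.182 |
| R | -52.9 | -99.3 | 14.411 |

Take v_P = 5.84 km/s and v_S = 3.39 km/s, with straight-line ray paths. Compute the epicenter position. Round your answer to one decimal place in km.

Distance from S−P lag: d = Δt · v_P v_S / (v_P − v_S) = Δt · (5.84·3.39)/(5.84−3.39) ≈ 8.0807·Δt.
So d_P = 62.08, d_Q = 90.36, d_R = 116.45 km.
Circle about each station: (x − 21.9)² + (y + 9.6)² = 62.08²; (x − 124.2)² + (y + 121.2)² = 90.36²; (x + 52.9)² + (y + 99.3)² = 116.45².
Subtracting the P equation from the Q and R equations removes the quadratic terms:
204.6 x − 223.2 y = 25232.31
-149.6 x − 179.4 y = 2380.45
Solving the 2×2 system: x ≈ 57.0, y ≈ -60.8 km.

x ≈ 57.0 km, y ≈ -60.8 km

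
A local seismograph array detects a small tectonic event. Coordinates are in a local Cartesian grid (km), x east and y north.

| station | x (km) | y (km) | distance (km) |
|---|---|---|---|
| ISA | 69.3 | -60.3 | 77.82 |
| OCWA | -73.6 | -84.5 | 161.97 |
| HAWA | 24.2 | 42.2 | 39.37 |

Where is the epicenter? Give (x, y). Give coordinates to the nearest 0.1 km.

Circle about each station: (x − 69.3)² + (y + 60.3)² = 77.82²; (x + 73.6)² + (y + 84.5)² = 161.97²; (x − 24.2)² + (y − 42.2)² = 39.37².
Subtracting the ISA equation from the OCWA and HAWA equations removes the quadratic terms:
-285.8 x − 48.4 y = -16059.70
-90.2 x + 205.0 y = -1566.14
Solving the 2×2 system: x ≈ 53.5, y ≈ 15.9 km.
Check against ISA (with the unrounded x, y): √((x − 69.3)²+(y + 60.3)²) = 77.82 ≈ 77.82 km. ✓

53.5 km east, 15.9 km north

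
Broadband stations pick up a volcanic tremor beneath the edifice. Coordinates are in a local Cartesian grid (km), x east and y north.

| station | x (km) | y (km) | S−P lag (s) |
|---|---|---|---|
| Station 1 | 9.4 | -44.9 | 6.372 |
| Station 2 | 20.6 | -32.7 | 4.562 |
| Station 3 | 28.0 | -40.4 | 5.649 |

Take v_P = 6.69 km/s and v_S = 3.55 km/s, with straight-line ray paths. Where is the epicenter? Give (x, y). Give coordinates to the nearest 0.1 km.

(21.3, 1.8)

Distance from S−P lag: d = Δt · v_P v_S / (v_P − v_S) = Δt · (6.69·3.55)/(6.69−3.55) ≈ 7.5635·Δt.
So d_Station 1 = 48.19, d_Station 2 = 34.50, d_Station 3 = 42.73 km.
Circle about each station: (x − 9.4)² + (y + 44.9)² = 48.19²; (x − 20.6)² + (y + 32.7)² = 34.50²; (x − 28.0)² + (y + 40.4)² = 42.73².
Subtracting pairs of circle equations eliminates x²+y² and gives linear equations (the radical axes):
22.4 x + 24.4 y = 521.31
37.2 x + 9.0 y = 808.21
Solving the 2×2 system: x ≈ 21.3, y ≈ 1.8 km.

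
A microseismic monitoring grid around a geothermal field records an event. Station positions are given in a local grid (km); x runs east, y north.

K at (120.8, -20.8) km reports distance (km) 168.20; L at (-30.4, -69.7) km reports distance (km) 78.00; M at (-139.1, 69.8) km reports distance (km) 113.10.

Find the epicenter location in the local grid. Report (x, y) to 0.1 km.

x ≈ -45.1 km, y ≈ 6.9 km

Circle about each station: (x − 120.8)² + (y + 20.8)² = 168.20²; (x + 30.4)² + (y + 69.7)² = 78.00²; (x + 139.1)² + (y − 69.8)² = 113.10².
Subtracting the K equation from the L and M equations removes the quadratic terms:
-302.4 x − 97.8 y = 12964.21
-519.8 x + 181.2 y = 24695.20
Solving the 2×2 system: x ≈ -45.1, y ≈ 6.9 km.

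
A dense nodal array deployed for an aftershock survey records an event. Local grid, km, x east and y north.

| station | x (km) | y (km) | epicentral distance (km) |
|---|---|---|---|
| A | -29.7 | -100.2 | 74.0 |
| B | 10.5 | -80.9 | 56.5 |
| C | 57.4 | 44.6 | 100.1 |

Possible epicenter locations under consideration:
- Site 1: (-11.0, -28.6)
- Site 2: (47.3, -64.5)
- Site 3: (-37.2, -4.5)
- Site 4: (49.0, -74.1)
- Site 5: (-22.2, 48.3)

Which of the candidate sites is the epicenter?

Site 1

For each candidate, compare |candidate − station| to the reported distance:
Site 1: residuals A 0.0, B 0.0, C 0.1 → max 0.1 km
Site 2: residuals A 10.9, B 16.2, C 9.5 → max 16.2 km
Site 3: residuals A 22.0, B 33.6, C 6.5 → max 33.6 km
Site 4: residuals A 8.9, B 17.4, C 18.9 → max 18.9 km
Site 5: residuals A 74.7, B 76.8, C 20.4 → max 76.8 km
Only Site 1 has all residuals ≈ 0.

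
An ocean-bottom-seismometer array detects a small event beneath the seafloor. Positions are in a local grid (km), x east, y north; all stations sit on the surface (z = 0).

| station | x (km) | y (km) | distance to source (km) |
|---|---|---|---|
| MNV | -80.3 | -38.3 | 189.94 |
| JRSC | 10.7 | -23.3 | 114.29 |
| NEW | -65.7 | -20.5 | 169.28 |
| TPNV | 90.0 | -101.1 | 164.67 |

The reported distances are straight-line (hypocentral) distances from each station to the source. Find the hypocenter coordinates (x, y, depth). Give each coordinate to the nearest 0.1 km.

(77.4, 55.7, 48.7)

Each station gives a sphere (x−x_i)² + (y−y_i)² + z² = d_i² (stations at z=0).
Subtracting the MNV sphere from JRSC and NEW: z² cancels, leaving linear equations in x and y:
182.0 x + 30.0 y = 15757.40
29.2 x + 35.6 y = 4243.25
Solving: x ≈ 77.396, y ≈ 55.710 km (keep extra digits for the depth step; rounded: 77.4, 55.7).
Then from the MNV sphere: z² = 189.94² − (x + 80.3)² − (y + 38.3)² with x = 77.396, y = 55.710, so z ≈ 48.696 ≈ 48.7 km.
Check against TPNV (with the unrounded solution): distance 164.68 ≈ 164.67 km. ✓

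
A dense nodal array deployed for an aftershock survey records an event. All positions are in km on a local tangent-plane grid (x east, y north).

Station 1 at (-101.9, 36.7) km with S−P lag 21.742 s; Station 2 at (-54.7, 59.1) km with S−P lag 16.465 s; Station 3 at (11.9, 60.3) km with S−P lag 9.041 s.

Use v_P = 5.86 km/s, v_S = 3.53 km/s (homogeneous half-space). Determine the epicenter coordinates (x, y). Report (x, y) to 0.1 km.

90.9 km east, 46.1 km north

Distance from S−P lag: d = Δt · v_P v_S / (v_P − v_S) = Δt · (5.86·3.53)/(5.86−3.53) ≈ 8.8780·Δt.
So d_Station 1 = 193.03, d_Station 2 = 146.18, d_Station 3 = 80.27 km.
Circle about each station: (x + 101.9)² + (y − 36.7)² = 193.03²; (x + 54.7)² + (y − 59.1)² = 146.18²; (x − 11.9)² + (y − 60.3)² = 80.27².
Subtracting the Station 1 equation from the Station 2 and Station 3 equations removes the quadratic terms:
94.4 x + 44.8 y = 10646.39
227.6 x + 47.2 y = 22864.51
Solving the 2×2 system: x ≈ 90.9, y ≈ 46.1 km.
Check against Station 1 (with the unrounded x, y): √((x + 101.9)²+(y − 36.7)²) = 193.03 ≈ 193.03 km. ✓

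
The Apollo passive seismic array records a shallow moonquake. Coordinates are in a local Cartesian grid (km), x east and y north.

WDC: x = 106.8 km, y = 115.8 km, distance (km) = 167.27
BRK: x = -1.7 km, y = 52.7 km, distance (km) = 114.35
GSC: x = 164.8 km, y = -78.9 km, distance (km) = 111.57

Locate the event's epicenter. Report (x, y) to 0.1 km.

x ≈ 58.7 km, y ≈ -44.4 km

Circle about each station: (x − 106.8)² + (y − 115.8)² = 167.27²; (x + 1.7)² + (y − 52.7)² = 114.35²; (x − 164.8)² + (y + 78.9)² = 111.57².
Subtracting pairs of circle equations eliminates x²+y² and gives linear equations (the radical axes):
-217.0 x − 126.2 y = -7132.37
116.0 x − 389.4 y = 24099.76
Solving the 2×2 system: x ≈ 58.7, y ≈ -44.4 km.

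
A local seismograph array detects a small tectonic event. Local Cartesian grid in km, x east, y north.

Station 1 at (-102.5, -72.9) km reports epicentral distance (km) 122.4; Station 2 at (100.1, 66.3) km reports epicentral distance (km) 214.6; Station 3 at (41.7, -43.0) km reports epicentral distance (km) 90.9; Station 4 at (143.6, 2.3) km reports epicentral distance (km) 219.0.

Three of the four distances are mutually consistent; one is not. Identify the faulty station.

Solve using three stations at a time. Using Station 1, Station 2, Station 3 (subtract circle equations pairwise → linear system) gives (x, y) ≈ (7.3, -127.2).
Distances from that point to each station vs reported:
  Station 1: calculated 122.5 vs reported 122.4 → residual 0.1 km
  Station 2: calculated 214.6 vs reported 214.6 → residual 0.0 km
  Station 3: calculated 91.0 vs reported 90.9 → residual 0.1 km
  Station 4: calculated 188.1 vs reported 219.0 → residual 30.9 km
Station 1, Station 2, Station 3 are mutually consistent (residuals ≈ 0); Station 4 is off by 30.9 km.

Station 4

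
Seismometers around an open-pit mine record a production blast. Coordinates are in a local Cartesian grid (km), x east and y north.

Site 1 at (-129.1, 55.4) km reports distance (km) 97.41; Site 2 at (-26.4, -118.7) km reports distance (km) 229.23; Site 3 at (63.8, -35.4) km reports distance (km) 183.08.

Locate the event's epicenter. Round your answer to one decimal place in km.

Circle about each station: (x + 129.1)² + (y − 55.4)² = 97.41²; (x + 26.4)² + (y + 118.7)² = 229.23²; (x − 63.8)² + (y + 35.4)² = 183.08².
Subtracting pairs of circle equations eliminates x²+y² and gives linear equations (the radical axes):
205.4 x − 348.2 y = -48007.00
385.8 x − 181.6 y = -38441.95
Solving the 2×2 system: x ≈ -48.1, y ≈ 109.5 km.
Check against Site 1 (with the unrounded x, y): √((x + 129.1)²+(y − 55.4)²) = 97.40 ≈ 97.41 km. ✓

(-48.1, 109.5)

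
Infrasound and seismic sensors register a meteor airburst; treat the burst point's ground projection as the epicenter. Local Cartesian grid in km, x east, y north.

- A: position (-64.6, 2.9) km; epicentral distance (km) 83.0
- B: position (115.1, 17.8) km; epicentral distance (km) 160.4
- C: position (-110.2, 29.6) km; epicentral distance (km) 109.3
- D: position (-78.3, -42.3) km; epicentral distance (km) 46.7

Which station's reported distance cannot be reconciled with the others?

Solve using three stations at a time. Using B, C, D (subtract circle equations pairwise → linear system) gives (x, y) ≈ (-31.8, -46.6).
Distances from that point to each station vs reported:
  A: calculated 59.3 vs reported 83.0 → residual 23.7 km
  B: calculated 160.4 vs reported 160.4 → residual 0.0 km
  C: calculated 109.3 vs reported 109.3 → residual 0.0 km
  D: calculated 46.7 vs reported 46.7 → residual 0.0 km
B, C, D are mutually consistent (residuals ≈ 0); A is off by 23.7 km.

A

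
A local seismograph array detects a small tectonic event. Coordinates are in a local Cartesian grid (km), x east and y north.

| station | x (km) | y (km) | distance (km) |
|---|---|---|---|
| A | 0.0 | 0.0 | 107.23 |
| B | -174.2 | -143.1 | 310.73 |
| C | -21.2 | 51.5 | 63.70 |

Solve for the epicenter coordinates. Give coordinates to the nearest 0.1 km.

10.6 km east, 106.7 km north

Circle about each station: x² + y² = 107.23²; (x + 174.2)² + (y + 143.1)² = 310.73²; (x + 21.2)² + (y − 51.5)² = 63.70².
Subtracting the A equation from the B and C equations removes the quadratic terms:
-348.4 x − 286.2 y = -34231.61
-42.4 x + 103.0 y = 10542.27
Solving the 2×2 system: x ≈ 10.6, y ≈ 106.7 km.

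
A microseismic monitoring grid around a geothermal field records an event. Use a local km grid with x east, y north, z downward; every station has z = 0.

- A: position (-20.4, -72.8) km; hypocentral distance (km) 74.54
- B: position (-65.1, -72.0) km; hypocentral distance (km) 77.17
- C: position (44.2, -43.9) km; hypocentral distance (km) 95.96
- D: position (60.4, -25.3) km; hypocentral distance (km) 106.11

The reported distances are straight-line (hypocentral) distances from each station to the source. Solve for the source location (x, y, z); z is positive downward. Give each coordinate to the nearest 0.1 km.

Each station gives a sphere (x−x_i)² + (y−y_i)² + z² = d_i² (stations at z=0).
Subtracting the A sphere from B and C: z² cancels, leaving linear equations in x and y:
-89.4 x + 1.6 y = 3307.01
129.2 x + 57.8 y = -5487.26
Solving: x ≈ -37.202, y ≈ -11.778 km (keep extra digits for the depth step; rounded: -37.2, -11.8).
Then from the A sphere: z² = 74.54² − (x + 20.4)² − (y + 72.8)² with x = -37.202, y = -11.778, so z ≈ 39.373 ≈ 39.4 km.
Check against D (with the unrounded solution): distance 106.11 ≈ 106.11 km. ✓

(-37.2, -11.8, 39.4)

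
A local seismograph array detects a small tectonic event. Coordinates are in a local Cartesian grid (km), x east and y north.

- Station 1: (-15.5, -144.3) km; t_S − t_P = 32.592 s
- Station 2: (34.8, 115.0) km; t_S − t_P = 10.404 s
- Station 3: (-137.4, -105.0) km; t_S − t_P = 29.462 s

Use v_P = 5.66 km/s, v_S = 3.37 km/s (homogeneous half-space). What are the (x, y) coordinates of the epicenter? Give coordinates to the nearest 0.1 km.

Distance from S−P lag: d = Δt · v_P v_S / (v_P − v_S) = Δt · (5.66·3.37)/(5.66−3.37) ≈ 8.3293·Δt.
So d_Station 1 = 271.47, d_Station 2 = 86.66, d_Station 3 = 245.40 km.
Circle about each station: (x + 15.5)² + (y + 144.3)² = 271.47²; (x − 34.8)² + (y − 115.0)² = 86.66²; (x + 137.4)² + (y + 105.0)² = 245.40².
Subtracting the Station 1 equation from the Station 2 and Station 3 equations removes the quadratic terms:
100.6 x + 518.6 y = 59559.31
-243.8 x + 78.6 y = 22315.82
Solving the 2×2 system: x ≈ -51.3, y ≈ 124.8 km.

-51.3 km east, 124.8 km north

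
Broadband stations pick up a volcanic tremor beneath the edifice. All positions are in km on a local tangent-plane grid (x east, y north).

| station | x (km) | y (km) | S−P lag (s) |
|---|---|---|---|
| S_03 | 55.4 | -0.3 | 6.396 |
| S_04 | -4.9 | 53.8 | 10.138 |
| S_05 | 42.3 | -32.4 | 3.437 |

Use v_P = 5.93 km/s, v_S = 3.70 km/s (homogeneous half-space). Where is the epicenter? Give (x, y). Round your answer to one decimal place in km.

10.8 km east, -44.7 km north

Distance from S−P lag: d = Δt · v_P v_S / (v_P − v_S) = Δt · (5.93·3.70)/(5.93−3.70) ≈ 9.8390·Δt.
So d_S_03 = 62.93, d_S_04 = 99.75, d_S_05 = 33.82 km.
Circle about each station: (x − 55.4)² + (y + 0.3)² = 62.93²; (x + 4.9)² + (y − 53.8)² = 99.75²; (x − 42.3)² + (y + 32.4)² = 33.82².
Subtracting pairs of circle equations eliminates x²+y² and gives linear equations (the radical axes):
-120.6 x + 108.2 y = -6140.68
-26.2 x − 64.2 y = 2586.19
Solving the 2×2 system: x ≈ 10.8, y ≈ -44.7 km.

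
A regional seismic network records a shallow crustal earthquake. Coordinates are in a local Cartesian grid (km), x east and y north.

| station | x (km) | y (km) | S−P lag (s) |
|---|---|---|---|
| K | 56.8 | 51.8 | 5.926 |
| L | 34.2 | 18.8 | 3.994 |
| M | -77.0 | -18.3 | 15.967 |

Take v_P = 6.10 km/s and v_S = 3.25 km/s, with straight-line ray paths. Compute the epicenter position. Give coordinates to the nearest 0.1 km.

(17.1, 40.7)

Distance from S−P lag: d = Δt · v_P v_S / (v_P − v_S) = Δt · (6.10·3.25)/(6.10−3.25) ≈ 6.9561·Δt.
So d_K = 41.22, d_L = 27.78, d_M = 111.07 km.
Circle about each station: (x − 56.8)² + (y − 51.8)² = 41.22²; (x − 34.2)² + (y − 18.8)² = 27.78²; (x + 77.0)² + (y + 18.3)² = 111.07².
Subtracting the K equation from the L and M equations removes the quadratic terms:
-45.2 x − 66.0 y = -3459.04
-267.6 x − 140.2 y = -10283.05
Solving the 2×2 system: x ≈ 17.1, y ≈ 40.7 km.
Check against K (with the unrounded x, y): √((x − 56.8)²+(y − 51.8)²) = 41.22 ≈ 41.22 km. ✓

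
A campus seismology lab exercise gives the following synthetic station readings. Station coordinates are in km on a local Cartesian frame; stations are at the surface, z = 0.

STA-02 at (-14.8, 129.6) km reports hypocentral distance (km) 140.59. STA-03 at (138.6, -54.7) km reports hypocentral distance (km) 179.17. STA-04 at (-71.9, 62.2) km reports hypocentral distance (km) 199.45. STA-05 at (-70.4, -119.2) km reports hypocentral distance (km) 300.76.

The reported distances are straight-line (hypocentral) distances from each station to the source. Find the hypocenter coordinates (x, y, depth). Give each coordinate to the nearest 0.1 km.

Each station gives a sphere (x−x_i)² + (y−y_i)² + z² = d_i² (stations at z=0).
Subtracting the STA-02 sphere from STA-03 and STA-04: z² cancels, leaving linear equations in x and y:
306.8 x − 368.6 y = -7149.49
-114.2 x − 134.8 y = -27991.50
Solving: x ≈ 112.089, y ≈ 112.692 km (keep extra digits for the depth step; rounded: 112.1, 112.7).
Then from the STA-02 sphere: z² = 140.59² − (x + 14.8)² − (y − 129.6)² with x = 112.089, y = 112.692, so z ≈ 58.128 ≈ 58.1 km.
Check against STA-05 (with the unrounded solution): distance 300.76 ≈ 300.76 km. ✓

x ≈ 112.1 km, y ≈ 112.7 km, depth ≈ 58.1 km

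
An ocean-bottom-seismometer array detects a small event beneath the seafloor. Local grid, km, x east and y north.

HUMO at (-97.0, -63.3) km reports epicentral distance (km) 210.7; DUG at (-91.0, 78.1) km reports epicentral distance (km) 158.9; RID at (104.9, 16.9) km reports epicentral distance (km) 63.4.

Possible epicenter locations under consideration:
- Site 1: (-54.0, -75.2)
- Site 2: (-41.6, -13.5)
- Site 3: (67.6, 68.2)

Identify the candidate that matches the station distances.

Site 3

For each candidate, compare |candidate − station| to the reported distance:
Site 1: residuals HUMO 166.1, DUG 1.2, RID 120.3 → max 166.1 km
Site 2: residuals HUMO 136.2, DUG 54.8, RID 86.2 → max 136.2 km
Site 3: residuals HUMO 0.0, DUG 0.0, RID 0.0 → max 0.0 km
Only Site 3 has all residuals ≈ 0.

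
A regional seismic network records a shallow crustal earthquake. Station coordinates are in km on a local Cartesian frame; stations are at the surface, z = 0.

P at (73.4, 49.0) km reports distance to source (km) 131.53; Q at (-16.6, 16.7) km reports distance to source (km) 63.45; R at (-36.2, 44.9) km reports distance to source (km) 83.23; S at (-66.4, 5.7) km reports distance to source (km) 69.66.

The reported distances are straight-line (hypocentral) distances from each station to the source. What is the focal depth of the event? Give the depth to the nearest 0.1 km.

50.5 km

Each station gives a sphere (x−x_i)² + (y−y_i)² + z² = d_i² (stations at z=0).
Subtracting the P sphere from Q and R: z² cancels, leaving linear equations in x and y:
-180.0 x − 64.6 y = 6040.13
-219.2 x − 8.2 y = 5910.80
Solving: x ≈ -26.198, y ≈ -20.502 km (keep extra digits for the depth step; rounded: -26.2, -20.5).
Then from the P sphere: z² = 131.53² − (x − 73.4)² − (y − 49.0)² with x = -26.198, y = -20.502, so z ≈ 50.496 ≈ 50.5 km.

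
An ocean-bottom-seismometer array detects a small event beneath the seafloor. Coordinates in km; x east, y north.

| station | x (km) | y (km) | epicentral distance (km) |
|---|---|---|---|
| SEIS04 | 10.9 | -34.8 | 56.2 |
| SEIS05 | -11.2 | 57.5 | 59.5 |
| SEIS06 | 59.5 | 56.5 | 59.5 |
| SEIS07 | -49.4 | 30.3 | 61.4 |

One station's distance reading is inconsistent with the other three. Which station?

SEIS05

Solve using three stations at a time. Using SEIS04, SEIS06, SEIS07 (subtract circle equations pairwise → linear system) gives (x, y) ≈ (11.4, 21.4).
Distances from that point to each station vs reported:
  SEIS04: calculated 56.2 vs reported 56.2 → residual 0.0 km
  SEIS05: calculated 42.6 vs reported 59.5 → residual 16.9 km
  SEIS06: calculated 59.5 vs reported 59.5 → residual 0.0 km
  SEIS07: calculated 61.4 vs reported 61.4 → residual 0.0 km
SEIS04, SEIS06, SEIS07 are mutually consistent (residuals ≈ 0); SEIS05 is off by 16.9 km.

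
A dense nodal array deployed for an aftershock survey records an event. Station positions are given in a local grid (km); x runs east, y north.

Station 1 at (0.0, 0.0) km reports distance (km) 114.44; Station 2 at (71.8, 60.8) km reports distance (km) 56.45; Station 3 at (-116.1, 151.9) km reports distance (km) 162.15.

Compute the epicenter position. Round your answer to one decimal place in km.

Circle about each station: x² + y² = 114.44²; (x − 71.8)² + (y − 60.8)² = 56.45²; (x + 116.1)² + (y − 151.9)² = 162.15².
Subtracting the Station 1 equation from the Station 2 and Station 3 equations removes the quadratic terms:
143.6 x + 121.6 y = 18761.79
-232.2 x + 303.8 y = 23356.71
Solving the 2×2 system: x ≈ 39.8, y ≈ 107.3 km.
Check against Station 1 (with the unrounded x, y): √(x²+y²) = 114.44 ≈ 114.44 km. ✓

(39.8, 107.3)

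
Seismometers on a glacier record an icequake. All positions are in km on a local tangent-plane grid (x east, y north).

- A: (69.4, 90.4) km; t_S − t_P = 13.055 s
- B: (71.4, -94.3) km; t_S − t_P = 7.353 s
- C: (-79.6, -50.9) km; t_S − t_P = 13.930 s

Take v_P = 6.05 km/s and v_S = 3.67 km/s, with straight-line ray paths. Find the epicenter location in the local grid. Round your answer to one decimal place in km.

Distance from S−P lag: d = Δt · v_P v_S / (v_P − v_S) = Δt · (6.05·3.67)/(6.05−3.67) ≈ 9.3292·Δt.
So d_A = 121.79, d_B = 68.60, d_C = 129.96 km.
Circle about each station: (x − 69.4)² + (y − 90.4)² = 121.79²; (x − 71.4)² + (y + 94.3)² = 68.60²; (x + 79.6)² + (y + 50.9)² = 129.96².
Subtracting the A equation from the B and C equations removes the quadratic terms:
4.0 x − 369.4 y = 11128.77
-298.0 x − 282.6 y = -6118.35
Solving the 2×2 system: x ≈ 48.6, y ≈ -29.6 km.

x ≈ 48.6 km, y ≈ -29.6 km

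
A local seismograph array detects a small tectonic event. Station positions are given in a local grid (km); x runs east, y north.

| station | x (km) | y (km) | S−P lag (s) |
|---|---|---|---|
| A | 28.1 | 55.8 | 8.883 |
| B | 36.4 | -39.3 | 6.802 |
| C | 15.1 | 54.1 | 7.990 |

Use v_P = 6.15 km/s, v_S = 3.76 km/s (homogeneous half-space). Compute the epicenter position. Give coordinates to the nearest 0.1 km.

Distance from S−P lag: d = Δt · v_P v_S / (v_P − v_S) = Δt · (6.15·3.76)/(6.15−3.76) ≈ 9.6753·Δt.
So d_A = 85.95, d_B = 65.81, d_C = 77.31 km.
Circle about each station: (x − 28.1)² + (y − 55.8)² = 85.95²; (x − 36.4)² + (y + 39.3)² = 65.81²; (x − 15.1)² + (y − 54.1)² = 77.31².
Subtracting the A equation from the B and C equations removes the quadratic terms:
16.6 x − 190.2 y = 2022.65
-26.0 x − 3.4 y = 662.14
Solving the 2×2 system: x ≈ -23.8, y ≈ -12.7 km.

-23.8 km east, -12.7 km north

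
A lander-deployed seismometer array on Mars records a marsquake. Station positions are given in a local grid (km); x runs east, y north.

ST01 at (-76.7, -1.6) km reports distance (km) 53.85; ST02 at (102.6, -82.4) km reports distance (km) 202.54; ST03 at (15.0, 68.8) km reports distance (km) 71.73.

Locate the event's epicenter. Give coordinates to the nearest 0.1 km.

-53.3 km east, 46.9 km north

Circle about each station: (x + 76.7)² + (y + 1.6)² = 53.85²; (x − 102.6)² + (y + 82.4)² = 202.54²; (x − 15.0)² + (y − 68.8)² = 71.73².
Subtracting pairs of circle equations eliminates x²+y² and gives linear equations (the radical axes):
358.6 x − 161.6 y = -26691.56
183.4 x + 140.8 y = -3172.38
Solving the 2×2 system: x ≈ -53.3, y ≈ 46.9 km.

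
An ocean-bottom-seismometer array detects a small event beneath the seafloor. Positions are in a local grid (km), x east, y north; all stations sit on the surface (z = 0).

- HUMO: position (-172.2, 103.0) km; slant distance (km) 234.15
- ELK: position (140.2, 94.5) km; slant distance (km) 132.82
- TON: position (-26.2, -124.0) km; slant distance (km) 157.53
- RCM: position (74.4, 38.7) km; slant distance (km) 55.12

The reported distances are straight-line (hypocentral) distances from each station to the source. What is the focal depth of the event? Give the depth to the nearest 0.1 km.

Each station gives a sphere (x−x_i)² + (y−y_i)² + z² = d_i² (stations at z=0).
Subtracting the HUMO sphere from ELK and TON: z² cancels, leaving linear equations in x and y:
624.8 x − 17.0 y = 25509.52
292.0 x − 454.0 y = 5811.12
Solving: x ≈ 41.201, y ≈ 13.700 km (keep extra digits for the depth step; rounded: 41.2, 13.7).
Then from the HUMO sphere: z² = 234.15² − (x + 172.2)² − (y − 103.0)² with x = 41.201, y = 13.700, so z ≈ 36.218 ≈ 36.2 km.
Check against RCM (with the unrounded solution): distance 55.13 ≈ 55.12 km. ✓

depth ≈ 36.2 km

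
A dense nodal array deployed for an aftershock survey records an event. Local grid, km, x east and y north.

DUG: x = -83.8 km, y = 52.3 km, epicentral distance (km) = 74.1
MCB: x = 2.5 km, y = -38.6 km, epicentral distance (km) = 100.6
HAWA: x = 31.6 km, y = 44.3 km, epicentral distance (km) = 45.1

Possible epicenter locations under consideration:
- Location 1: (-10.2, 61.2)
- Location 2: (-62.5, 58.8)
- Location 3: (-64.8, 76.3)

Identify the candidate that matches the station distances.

For each candidate, compare |candidate − station| to the reported distance:
Location 1: residuals DUG 0.0, MCB 0.0, HAWA 0.0 → max 0.0 km
Location 2: residuals DUG 51.8, MCB 16.5, HAWA 50.1 → max 51.8 km
Location 3: residuals DUG 43.5, MCB 32.6, HAWA 56.5 → max 56.5 km
Only Location 1 has all residuals ≈ 0.

Location 1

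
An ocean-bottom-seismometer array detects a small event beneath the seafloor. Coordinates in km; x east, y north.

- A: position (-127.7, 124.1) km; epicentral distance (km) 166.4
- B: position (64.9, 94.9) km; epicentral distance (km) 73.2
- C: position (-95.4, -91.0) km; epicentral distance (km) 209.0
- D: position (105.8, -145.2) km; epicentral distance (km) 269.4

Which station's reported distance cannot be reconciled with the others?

Solve using three stations at a time. Using B, C, D (subtract circle equations pairwise → linear system) gives (x, y) ≈ (-8.2, 98.9).
Distances from that point to each station vs reported:
  A: calculated 122.2 vs reported 166.4 → residual 44.2 km
  B: calculated 73.2 vs reported 73.2 → residual 0.0 km
  C: calculated 209.0 vs reported 209.0 → residual 0.0 km
  D: calculated 269.4 vs reported 269.4 → residual 0.0 km
B, C, D are mutually consistent (residuals ≈ 0); A is off by 44.2 km.

A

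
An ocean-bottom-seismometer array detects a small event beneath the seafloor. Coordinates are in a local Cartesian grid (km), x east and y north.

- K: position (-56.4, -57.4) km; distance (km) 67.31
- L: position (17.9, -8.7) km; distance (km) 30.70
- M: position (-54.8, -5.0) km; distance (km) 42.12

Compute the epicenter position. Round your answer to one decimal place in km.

-12.7 km east, -6.2 km north

Circle about each station: (x + 56.4)² + (y + 57.4)² = 67.31²; (x − 17.9)² + (y + 8.7)² = 30.70²; (x + 54.8)² + (y + 5.0)² = 42.12².
Subtracting the K equation from the L and M equations removes the quadratic terms:
148.6 x + 97.4 y = -2491.47
3.2 x + 104.8 y = -691.14
Solving the 2×2 system: x ≈ -12.7, y ≈ -6.2 km.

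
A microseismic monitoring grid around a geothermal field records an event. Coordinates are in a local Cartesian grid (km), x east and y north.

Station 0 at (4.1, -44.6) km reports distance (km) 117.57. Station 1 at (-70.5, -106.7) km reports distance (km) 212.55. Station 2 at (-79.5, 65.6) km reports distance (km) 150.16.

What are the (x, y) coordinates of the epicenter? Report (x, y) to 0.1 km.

Circle about each station: (x − 4.1)² + (y + 44.6)² = 117.57²; (x + 70.5)² + (y + 106.7)² = 212.55²; (x + 79.5)² + (y − 65.6)² = 150.16².
Subtracting pairs of circle equations eliminates x²+y² and gives linear equations (the radical axes):
-149.2 x − 124.2 y = -17005.63
-167.2 x + 220.4 y = -107.68
Solving the 2×2 system: x ≈ 70.1, y ≈ 52.7 km.
Check against Station 0 (with the unrounded x, y): √((x − 4.1)²+(y + 44.6)²) = 117.58 ≈ 117.57 km. ✓

70.1 km east, 52.7 km north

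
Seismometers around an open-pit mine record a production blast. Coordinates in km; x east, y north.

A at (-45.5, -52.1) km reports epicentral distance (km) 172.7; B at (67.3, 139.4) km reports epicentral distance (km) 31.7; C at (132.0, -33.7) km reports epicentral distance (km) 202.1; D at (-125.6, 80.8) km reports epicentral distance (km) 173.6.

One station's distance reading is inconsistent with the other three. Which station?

A

Solve using three stations at a time. Using B, C, D (subtract circle equations pairwise → linear system) gives (x, y) ≈ (36.0, 144.1).
Distances from that point to each station vs reported:
  A: calculated 212.5 vs reported 172.7 → residual 39.8 km
  B: calculated 31.6 vs reported 31.7 → residual 0.1 km
  C: calculated 202.1 vs reported 202.1 → residual 0.0 km
  D: calculated 173.6 vs reported 173.6 → residual 0.0 km
B, C, D are mutually consistent (residuals ≈ 0); A is off by 39.8 km.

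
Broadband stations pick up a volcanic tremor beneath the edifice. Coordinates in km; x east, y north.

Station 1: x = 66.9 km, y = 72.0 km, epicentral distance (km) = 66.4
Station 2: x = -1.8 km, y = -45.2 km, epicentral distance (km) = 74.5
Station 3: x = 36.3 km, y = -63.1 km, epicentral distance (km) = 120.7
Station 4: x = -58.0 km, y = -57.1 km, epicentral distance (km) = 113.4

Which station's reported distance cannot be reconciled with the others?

Solve using three stations at a time. Using Station 1, Station 2, Station 4 (subtract circle equations pairwise → linear system) gives (x, y) ≈ (18.7, 26.4).
Distances from that point to each station vs reported:
  Station 1: calculated 66.4 vs reported 66.4 → residual 0.0 km
  Station 2: calculated 74.5 vs reported 74.5 → residual 0.0 km
  Station 3: calculated 91.2 vs reported 120.7 → residual 29.5 km
  Station 4: calculated 113.4 vs reported 113.4 → residual 0.0 km
Station 1, Station 2, Station 4 are mutually consistent (residuals ≈ 0); Station 3 is off by 29.5 km.

Station 3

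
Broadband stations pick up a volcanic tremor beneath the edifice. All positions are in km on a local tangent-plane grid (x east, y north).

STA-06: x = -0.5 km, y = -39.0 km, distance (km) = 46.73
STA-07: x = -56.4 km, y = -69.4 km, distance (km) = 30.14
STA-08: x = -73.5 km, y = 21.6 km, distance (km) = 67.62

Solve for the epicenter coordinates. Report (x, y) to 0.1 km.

Circle about each station: (x + 0.5)² + (y + 39.0)² = 46.73²; (x + 56.4)² + (y + 69.4)² = 30.14²; (x + 73.5)² + (y − 21.6)² = 67.62².
Subtracting the STA-06 equation from the STA-07 and STA-08 equations removes the quadratic terms:
-111.8 x − 60.8 y = 7751.34
-146.0 x + 121.2 y = 1958.79
Solving the 2×2 system: x ≈ -47.2, y ≈ -40.7 km.
Check against STA-06 (with the unrounded x, y): √((x + 0.5)²+(y + 39.0)²) = 46.73 ≈ 46.73 km. ✓

-47.2 km east, -40.7 km north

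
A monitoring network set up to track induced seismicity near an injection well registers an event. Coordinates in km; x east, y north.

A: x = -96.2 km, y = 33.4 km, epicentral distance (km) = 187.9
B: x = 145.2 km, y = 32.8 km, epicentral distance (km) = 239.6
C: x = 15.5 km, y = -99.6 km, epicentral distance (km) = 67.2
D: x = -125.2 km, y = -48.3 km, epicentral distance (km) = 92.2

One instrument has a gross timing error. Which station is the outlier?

Solve using three stations at a time. Using B, C, D (subtract circle equations pairwise → linear system) gives (x, y) ≈ (-51.6, -103.9).
Distances from that point to each station vs reported:
  A: calculated 144.3 vs reported 187.9 → residual 43.6 km
  B: calculated 239.6 vs reported 239.6 → residual 0.0 km
  C: calculated 67.2 vs reported 67.2 → residual 0.0 km
  D: calculated 92.2 vs reported 92.2 → residual 0.0 km
B, C, D are mutually consistent (residuals ≈ 0); A is off by 43.6 km.

A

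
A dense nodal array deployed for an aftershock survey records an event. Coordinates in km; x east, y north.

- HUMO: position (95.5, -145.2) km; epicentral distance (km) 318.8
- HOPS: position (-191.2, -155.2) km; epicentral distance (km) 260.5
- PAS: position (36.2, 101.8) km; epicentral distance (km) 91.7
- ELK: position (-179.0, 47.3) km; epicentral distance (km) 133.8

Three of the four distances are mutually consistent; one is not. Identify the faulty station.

HUMO

Solve using three stations at a time. Using HOPS, PAS, ELK (subtract circle equations pairwise → linear system) gives (x, y) ≈ (-45.9, 61.0).
Distances from that point to each station vs reported:
  HUMO: calculated 250.0 vs reported 318.8 → residual 68.8 km
  HOPS: calculated 260.5 vs reported 260.5 → residual 0.0 km
  PAS: calculated 91.7 vs reported 91.7 → residual 0.0 km
  ELK: calculated 133.8 vs reported 133.8 → residual 0.0 km
HOPS, PAS, ELK are mutually consistent (residuals ≈ 0); HUMO is off by 68.8 km.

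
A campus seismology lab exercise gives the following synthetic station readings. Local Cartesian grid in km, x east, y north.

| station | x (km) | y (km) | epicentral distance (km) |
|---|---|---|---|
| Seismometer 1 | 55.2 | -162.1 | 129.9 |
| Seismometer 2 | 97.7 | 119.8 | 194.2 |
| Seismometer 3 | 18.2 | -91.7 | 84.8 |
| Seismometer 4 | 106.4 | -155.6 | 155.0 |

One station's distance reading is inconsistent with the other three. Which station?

Seismometer 3

Solve using three stations at a time. Using Seismometer 1, Seismometer 2, Seismometer 4 (subtract circle equations pairwise → linear system) gives (x, y) ≈ (-3.4, -46.1).
Distances from that point to each station vs reported:
  Seismometer 1: calculated 130.0 vs reported 129.9 → residual 0.1 km
  Seismometer 2: calculated 194.2 vs reported 194.2 → residual 0.0 km
  Seismometer 3: calculated 50.5 vs reported 84.8 → residual 34.3 km
  Seismometer 4: calculated 155.0 vs reported 155.0 → residual 0.0 km
Seismometer 1, Seismometer 2, Seismometer 4 are mutually consistent (residuals ≈ 0); Seismometer 3 is off by 34.3 km.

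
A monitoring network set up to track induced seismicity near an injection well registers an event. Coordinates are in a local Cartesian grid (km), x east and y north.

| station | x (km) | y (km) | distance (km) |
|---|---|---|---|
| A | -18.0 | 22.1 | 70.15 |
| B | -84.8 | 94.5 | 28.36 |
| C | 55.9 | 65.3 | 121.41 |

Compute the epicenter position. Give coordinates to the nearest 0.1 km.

(-65.2, 74.0)

Circle about each station: (x + 18.0)² + (y − 22.1)² = 70.15²; (x + 84.8)² + (y − 94.5)² = 28.36²; (x − 55.9)² + (y − 65.3)² = 121.41².
Subtracting the A equation from the B and C equations removes the quadratic terms:
-133.6 x + 144.8 y = 19425.61
147.8 x + 86.4 y = -3242.88
Solving the 2×2 system: x ≈ -65.2, y ≈ 74.0 km.
Check against A (with the unrounded x, y): √((x + 18.0)²+(y − 22.1)²) = 70.15 ≈ 70.15 km. ✓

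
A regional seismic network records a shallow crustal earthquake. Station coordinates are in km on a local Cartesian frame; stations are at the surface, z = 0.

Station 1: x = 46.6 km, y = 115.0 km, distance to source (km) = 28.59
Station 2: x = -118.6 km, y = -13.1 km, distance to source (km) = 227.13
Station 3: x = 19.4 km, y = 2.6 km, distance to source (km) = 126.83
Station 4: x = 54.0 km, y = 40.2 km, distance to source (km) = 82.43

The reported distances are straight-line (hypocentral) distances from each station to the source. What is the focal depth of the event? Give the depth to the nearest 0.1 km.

Each station gives a sphere (x−x_i)² + (y−y_i)² + z² = d_i² (stations at z=0).
Subtracting the Station 1 sphere from Station 2 and Station 3: z² cancels, leaving linear equations in x and y:
-330.4 x − 256.2 y = -51929.64
-54.4 x − 224.8 y = -30281.90
Solving: x ≈ 64.895, y ≈ 119.002 km (keep extra digits for the depth step; rounded: 64.9, 119.0).
Then from the Station 1 sphere: z² = 28.59² − (x − 46.6)² − (y − 115.0)² with x = 64.895, y = 119.002, so z ≈ 21.602 ≈ 21.6 km.
Check against Station 4 (with the unrounded solution): distance 82.43 ≈ 82.43 km. ✓

21.6 km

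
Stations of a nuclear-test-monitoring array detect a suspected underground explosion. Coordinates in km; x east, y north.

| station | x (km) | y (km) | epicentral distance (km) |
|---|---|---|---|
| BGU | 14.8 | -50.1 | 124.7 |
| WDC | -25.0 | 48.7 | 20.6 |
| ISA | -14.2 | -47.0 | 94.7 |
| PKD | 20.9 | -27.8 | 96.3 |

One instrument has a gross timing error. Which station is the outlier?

Solve using three stations at a time. Using WDC, ISA, PKD (subtract circle equations pairwise → linear system) gives (x, y) ≈ (-44.8, 42.6).
Distances from that point to each station vs reported:
  BGU: calculated 110.2 vs reported 124.7 → residual 14.5 km
  WDC: calculated 20.7 vs reported 20.6 → residual 0.1 km
  ISA: calculated 94.7 vs reported 94.7 → residual 0.0 km
  PKD: calculated 96.3 vs reported 96.3 → residual 0.0 km
WDC, ISA, PKD are mutually consistent (residuals ≈ 0); BGU is off by 14.5 km.

BGU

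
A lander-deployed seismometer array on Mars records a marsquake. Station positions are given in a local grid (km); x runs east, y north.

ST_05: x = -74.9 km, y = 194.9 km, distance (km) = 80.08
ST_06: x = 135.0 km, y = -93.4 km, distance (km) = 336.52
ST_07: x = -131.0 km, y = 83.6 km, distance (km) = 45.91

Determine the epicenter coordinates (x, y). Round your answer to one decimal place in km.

Circle about each station: (x + 74.9)² + (y − 194.9)² = 80.08²; (x − 135.0)² + (y + 93.4)² = 336.52²; (x + 131.0)² + (y − 83.6)² = 45.91².
Subtracting pairs of circle equations eliminates x²+y² and gives linear equations (the radical axes):
419.8 x − 576.6 y = -123480.36
-112.2 x − 222.6 y = -15140.98
Solving the 2×2 system: x ≈ -118.6, y ≈ 127.8 km.
Check against ST_05 (with the unrounded x, y): √((x + 74.9)²+(y − 194.9)²) = 80.08 ≈ 80.08 km. ✓

-118.6 km east, 127.8 km north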